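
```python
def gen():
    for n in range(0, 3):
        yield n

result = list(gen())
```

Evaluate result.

Step 1: The generator yields each value from range(0, 3).
Step 2: list() consumes all yields: [0, 1, 2].
Therefore result = [0, 1, 2].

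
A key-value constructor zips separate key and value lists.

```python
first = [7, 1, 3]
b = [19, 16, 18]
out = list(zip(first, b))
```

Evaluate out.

Step 1: zip pairs elements at same index:
  Index 0: (7, 19)
  Index 1: (1, 16)
  Index 2: (3, 18)
Therefore out = [(7, 19), (1, 16), (3, 18)].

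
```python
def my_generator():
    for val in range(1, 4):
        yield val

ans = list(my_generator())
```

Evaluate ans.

Step 1: The generator yields each value from range(1, 4).
Step 2: list() consumes all yields: [1, 2, 3].
Therefore ans = [1, 2, 3].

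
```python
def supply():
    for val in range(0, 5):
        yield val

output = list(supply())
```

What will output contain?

Step 1: The generator yields each value from range(0, 5).
Step 2: list() consumes all yields: [0, 1, 2, 3, 4].
Therefore output = [0, 1, 2, 3, 4].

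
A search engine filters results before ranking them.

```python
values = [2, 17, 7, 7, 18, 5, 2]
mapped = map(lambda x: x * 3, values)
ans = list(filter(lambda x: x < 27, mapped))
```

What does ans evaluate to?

Step 1: Map x * 3:
  2 -> 6
  17 -> 51
  7 -> 21
  7 -> 21
  18 -> 54
  5 -> 15
  2 -> 6
Step 2: Filter for < 27:
  6: kept
  51: removed
  21: kept
  21: kept
  54: removed
  15: kept
  6: kept
Therefore ans = [6, 21, 21, 15, 6].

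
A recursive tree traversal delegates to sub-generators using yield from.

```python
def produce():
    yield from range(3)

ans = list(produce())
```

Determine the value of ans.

Step 1: yield from delegates to the iterable, yielding each element.
Step 2: Collected values: [0, 1, 2].
Therefore ans = [0, 1, 2].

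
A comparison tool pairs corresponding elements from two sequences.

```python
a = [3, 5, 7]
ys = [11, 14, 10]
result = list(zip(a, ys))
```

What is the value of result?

Step 1: zip pairs elements at same index:
  Index 0: (3, 11)
  Index 1: (5, 14)
  Index 2: (7, 10)
Therefore result = [(3, 11), (5, 14), (7, 10)].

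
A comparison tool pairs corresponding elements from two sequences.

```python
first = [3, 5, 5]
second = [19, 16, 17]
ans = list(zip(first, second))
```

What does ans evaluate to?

Step 1: zip pairs elements at same index:
  Index 0: (3, 19)
  Index 1: (5, 16)
  Index 2: (5, 17)
Therefore ans = [(3, 19), (5, 16), (5, 17)].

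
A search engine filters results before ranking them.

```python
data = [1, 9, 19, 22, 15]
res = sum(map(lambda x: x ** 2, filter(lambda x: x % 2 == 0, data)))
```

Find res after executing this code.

Step 1: Filter even numbers from [1, 9, 19, 22, 15]: [22]
Step 2: Square each: [484]
Step 3: Sum = 484.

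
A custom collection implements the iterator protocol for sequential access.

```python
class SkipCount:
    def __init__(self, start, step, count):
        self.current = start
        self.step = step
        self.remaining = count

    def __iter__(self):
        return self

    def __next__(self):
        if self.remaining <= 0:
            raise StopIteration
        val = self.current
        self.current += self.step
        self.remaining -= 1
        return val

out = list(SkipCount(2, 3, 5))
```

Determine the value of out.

Step 1: SkipCount starts at 2, increments by 3, for 5 steps:
  Yield 2, then current += 3
  Yield 5, then current += 3
  Yield 8, then current += 3
  Yield 11, then current += 3
  Yield 14, then current += 3
Therefore out = [2, 5, 8, 11, 14].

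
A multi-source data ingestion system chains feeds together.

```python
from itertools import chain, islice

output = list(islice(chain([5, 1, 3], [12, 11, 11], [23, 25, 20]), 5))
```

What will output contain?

Step 1: chain([5, 1, 3], [12, 11, 11], [23, 25, 20]) = [5, 1, 3, 12, 11, 11, 23, 25, 20].
Step 2: islice takes first 5 elements: [5, 1, 3, 12, 11].
Therefore output = [5, 1, 3, 12, 11].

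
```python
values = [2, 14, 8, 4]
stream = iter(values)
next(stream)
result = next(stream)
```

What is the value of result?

Step 1: Create iterator over [2, 14, 8, 4].
Step 2: next() consumes 2.
Step 3: next() returns 14.
Therefore result = 14.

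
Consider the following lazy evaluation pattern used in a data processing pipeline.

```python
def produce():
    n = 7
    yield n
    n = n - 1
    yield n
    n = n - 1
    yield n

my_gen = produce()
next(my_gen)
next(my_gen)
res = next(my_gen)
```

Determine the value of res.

Step 1: Trace through generator execution:
  Yield 1: n starts at 7, yield 7
  Yield 2: n = 7 - 1 = 6, yield 6
  Yield 3: n = 6 - 1 = 5, yield 5
Step 2: First next() gets 7, second next() gets the second value, third next() yields 5.
Therefore res = 5.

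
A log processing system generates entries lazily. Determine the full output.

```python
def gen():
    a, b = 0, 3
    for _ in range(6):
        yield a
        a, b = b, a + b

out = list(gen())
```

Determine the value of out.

Step 1: Fibonacci-like sequence starting with a=0, b=3:
  Iteration 1: yield a=0, then a,b = 3,3
  Iteration 2: yield a=3, then a,b = 3,6
  Iteration 3: yield a=3, then a,b = 6,9
  Iteration 4: yield a=6, then a,b = 9,15
  Iteration 5: yield a=9, then a,b = 15,24
  Iteration 6: yield a=15, then a,b = 24,39
Therefore out = [0, 3, 3, 6, 9, 15].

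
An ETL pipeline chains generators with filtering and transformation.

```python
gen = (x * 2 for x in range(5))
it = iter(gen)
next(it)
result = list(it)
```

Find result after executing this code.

Step 1: Generator produces [0, 2, 4, 6, 8].
Step 2: next(it) consumes first element (0).
Step 3: list(it) collects remaining: [2, 4, 6, 8].
Therefore result = [2, 4, 6, 8].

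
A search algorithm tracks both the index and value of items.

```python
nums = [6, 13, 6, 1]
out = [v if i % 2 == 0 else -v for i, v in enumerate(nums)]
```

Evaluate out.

Step 1: For each (i, v), keep v if i is even, negate if odd:
  i=0 (even): keep 6
  i=1 (odd): negate to -13
  i=2 (even): keep 6
  i=3 (odd): negate to -1
Therefore out = [6, -13, 6, -1].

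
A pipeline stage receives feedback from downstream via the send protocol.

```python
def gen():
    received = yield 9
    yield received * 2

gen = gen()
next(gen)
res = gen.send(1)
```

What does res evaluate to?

Step 1: next(gen) advances to first yield, producing 9.
Step 2: send(1) resumes, received = 1.
Step 3: yield received * 2 = 1 * 2 = 2.
Therefore res = 2.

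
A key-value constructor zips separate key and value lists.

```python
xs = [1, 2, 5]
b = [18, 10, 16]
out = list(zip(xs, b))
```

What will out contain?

Step 1: zip pairs elements at same index:
  Index 0: (1, 18)
  Index 1: (2, 10)
  Index 2: (5, 16)
Therefore out = [(1, 18), (2, 10), (5, 16)].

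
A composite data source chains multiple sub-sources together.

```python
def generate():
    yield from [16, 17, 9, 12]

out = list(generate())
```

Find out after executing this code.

Step 1: yield from delegates to the iterable, yielding each element.
Step 2: Collected values: [16, 17, 9, 12].
Therefore out = [16, 17, 9, 12].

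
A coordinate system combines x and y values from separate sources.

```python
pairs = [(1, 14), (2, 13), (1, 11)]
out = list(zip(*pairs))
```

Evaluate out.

Step 1: zip(*pairs) transposes: unzips [(1, 14), (2, 13), (1, 11)] into separate sequences.
Step 2: First elements: (1, 2, 1), second elements: (14, 13, 11).
Therefore out = [(1, 2, 1), (14, 13, 11)].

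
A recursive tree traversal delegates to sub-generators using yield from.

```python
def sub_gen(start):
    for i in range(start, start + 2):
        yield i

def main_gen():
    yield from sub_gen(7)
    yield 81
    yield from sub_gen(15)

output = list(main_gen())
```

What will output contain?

Step 1: main_gen() delegates to sub_gen(7):
  yield 7
  yield 8
Step 2: yield 81
Step 3: Delegates to sub_gen(15):
  yield 15
  yield 16
Therefore output = [7, 8, 81, 15, 16].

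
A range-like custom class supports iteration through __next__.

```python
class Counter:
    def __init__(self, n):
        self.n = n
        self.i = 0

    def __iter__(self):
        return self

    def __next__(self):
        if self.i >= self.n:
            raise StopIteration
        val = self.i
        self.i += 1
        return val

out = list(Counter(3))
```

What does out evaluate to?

Step 1: Counter(3) creates an iterator counting 0 to 2.
Step 2: list() consumes all values: [0, 1, 2].
Therefore out = [0, 1, 2].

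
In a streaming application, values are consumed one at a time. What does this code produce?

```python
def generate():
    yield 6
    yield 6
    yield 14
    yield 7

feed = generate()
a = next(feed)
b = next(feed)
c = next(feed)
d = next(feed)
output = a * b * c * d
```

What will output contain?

Step 1: Create generator and consume all values:
  a = next(feed) = 6
  b = next(feed) = 6
  c = next(feed) = 14
  d = next(feed) = 7
Step 2: output = 6 * 6 * 14 * 7 = 3528.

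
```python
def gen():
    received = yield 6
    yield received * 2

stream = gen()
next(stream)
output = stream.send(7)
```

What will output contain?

Step 1: next(stream) advances to first yield, producing 6.
Step 2: send(7) resumes, received = 7.
Step 3: yield received * 2 = 7 * 2 = 14.
Therefore output = 14.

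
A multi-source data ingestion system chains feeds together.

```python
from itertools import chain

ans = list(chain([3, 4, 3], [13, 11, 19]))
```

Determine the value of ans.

Step 1: chain() concatenates iterables: [3, 4, 3] + [13, 11, 19].
Therefore ans = [3, 4, 3, 13, 11, 19].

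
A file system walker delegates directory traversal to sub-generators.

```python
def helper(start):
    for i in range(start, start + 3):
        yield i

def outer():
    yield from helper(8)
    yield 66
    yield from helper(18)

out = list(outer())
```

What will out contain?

Step 1: outer() delegates to helper(8):
  yield 8
  yield 9
  yield 10
Step 2: yield 66
Step 3: Delegates to helper(18):
  yield 18
  yield 19
  yield 20
Therefore out = [8, 9, 10, 66, 18, 19, 20].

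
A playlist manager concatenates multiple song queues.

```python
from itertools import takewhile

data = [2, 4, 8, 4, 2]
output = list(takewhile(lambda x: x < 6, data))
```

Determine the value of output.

Step 1: takewhile stops at first element >= 6:
  2 < 6: take
  4 < 6: take
  8 >= 6: stop
Therefore output = [2, 4].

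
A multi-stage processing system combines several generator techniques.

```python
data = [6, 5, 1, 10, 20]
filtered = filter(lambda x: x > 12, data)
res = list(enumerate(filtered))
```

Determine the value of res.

Step 1: Filter [6, 5, 1, 10, 20] for > 12: [20].
Step 2: enumerate re-indexes from 0: [(0, 20)].
Therefore res = [(0, 20)].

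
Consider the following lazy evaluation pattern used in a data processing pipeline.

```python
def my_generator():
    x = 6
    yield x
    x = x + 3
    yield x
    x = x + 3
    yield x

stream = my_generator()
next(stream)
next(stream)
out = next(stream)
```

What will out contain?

Step 1: Trace through generator execution:
  Yield 1: x starts at 6, yield 6
  Yield 2: x = 6 + 3 = 9, yield 9
  Yield 3: x = 9 + 3 = 12, yield 12
Step 2: First next() gets 6, second next() gets the second value, third next() yields 12.
Therefore out = 12.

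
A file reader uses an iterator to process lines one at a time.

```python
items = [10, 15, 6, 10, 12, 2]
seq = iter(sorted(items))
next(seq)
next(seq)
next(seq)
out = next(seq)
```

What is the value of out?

Step 1: sorted([10, 15, 6, 10, 12, 2]) = [2, 6, 10, 10, 12, 15].
Step 2: Create iterator and skip 3 elements.
Step 3: next() returns 10.
Therefore out = 10.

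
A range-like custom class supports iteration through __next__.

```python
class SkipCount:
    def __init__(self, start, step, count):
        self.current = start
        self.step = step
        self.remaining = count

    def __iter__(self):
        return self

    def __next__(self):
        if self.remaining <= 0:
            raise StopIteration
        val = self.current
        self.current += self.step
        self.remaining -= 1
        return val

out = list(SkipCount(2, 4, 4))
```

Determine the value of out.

Step 1: SkipCount starts at 2, increments by 4, for 4 steps:
  Yield 2, then current += 4
  Yield 6, then current += 4
  Yield 10, then current += 4
  Yield 14, then current += 4
Therefore out = [2, 6, 10, 14].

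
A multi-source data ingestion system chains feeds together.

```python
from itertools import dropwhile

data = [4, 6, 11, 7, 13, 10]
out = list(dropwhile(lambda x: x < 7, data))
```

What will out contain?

Step 1: dropwhile drops elements while < 7:
  4 < 7: dropped
  6 < 7: dropped
  11: kept (dropping stopped)
Step 2: Remaining elements kept regardless of condition.
Therefore out = [11, 7, 13, 10].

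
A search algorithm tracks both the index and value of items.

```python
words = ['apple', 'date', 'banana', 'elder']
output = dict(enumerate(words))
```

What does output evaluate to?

Step 1: enumerate pairs indices with words:
  0 -> 'apple'
  1 -> 'date'
  2 -> 'banana'
  3 -> 'elder'
Therefore output = {0: 'apple', 1: 'date', 2: 'banana', 3: 'elder'}.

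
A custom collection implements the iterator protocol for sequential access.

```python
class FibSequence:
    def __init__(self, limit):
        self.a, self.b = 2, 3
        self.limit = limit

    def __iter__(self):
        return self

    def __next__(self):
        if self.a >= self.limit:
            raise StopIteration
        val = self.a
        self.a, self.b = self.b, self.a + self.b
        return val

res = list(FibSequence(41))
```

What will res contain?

Step 1: Fibonacci-like sequence (a=2, b=3) until >= 41:
  Yield 2, then a,b = 3,5
  Yield 3, then a,b = 5,8
  Yield 5, then a,b = 8,13
  Yield 8, then a,b = 13,21
  Yield 13, then a,b = 21,34
  Yield 21, then a,b = 34,55
  Yield 34, then a,b = 55,89
Step 2: 55 >= 41, stop.
Therefore res = [2, 3, 5, 8, 13, 21, 34].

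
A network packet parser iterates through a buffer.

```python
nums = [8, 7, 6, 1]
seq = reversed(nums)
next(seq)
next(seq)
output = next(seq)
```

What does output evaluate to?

Step 1: reversed([8, 7, 6, 1]) gives iterator: [1, 6, 7, 8].
Step 2: First next() = 1, second next() = 6.
Step 3: Third next() = 7.
Therefore output = 7.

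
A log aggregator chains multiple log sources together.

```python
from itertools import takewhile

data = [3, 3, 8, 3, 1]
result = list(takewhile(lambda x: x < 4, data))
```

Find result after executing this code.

Step 1: takewhile stops at first element >= 4:
  3 < 4: take
  3 < 4: take
  8 >= 4: stop
Therefore result = [3, 3].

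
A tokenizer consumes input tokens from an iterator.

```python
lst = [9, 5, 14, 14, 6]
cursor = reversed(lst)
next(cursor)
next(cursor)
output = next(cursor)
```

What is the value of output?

Step 1: reversed([9, 5, 14, 14, 6]) gives iterator: [6, 14, 14, 5, 9].
Step 2: First next() = 6, second next() = 14.
Step 3: Third next() = 14.
Therefore output = 14.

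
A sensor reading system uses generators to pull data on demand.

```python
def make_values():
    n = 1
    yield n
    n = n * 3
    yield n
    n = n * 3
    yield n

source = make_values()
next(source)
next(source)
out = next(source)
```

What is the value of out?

Step 1: Trace through generator execution:
  Yield 1: n starts at 1, yield 1
  Yield 2: n = 1 * 3 = 3, yield 3
  Yield 3: n = 3 * 3 = 9, yield 9
Step 2: First next() gets 1, second next() gets the second value, third next() yields 9.
Therefore out = 9.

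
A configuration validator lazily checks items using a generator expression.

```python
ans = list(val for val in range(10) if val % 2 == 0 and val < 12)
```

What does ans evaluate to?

Step 1: Filter range(10) where val % 2 == 0 and val < 12:
  val=0: both conditions met, included
  val=1: excluded (1 % 2 != 0)
  val=2: both conditions met, included
  val=3: excluded (3 % 2 != 0)
  val=4: both conditions met, included
  val=5: excluded (5 % 2 != 0)
  val=6: both conditions met, included
  val=7: excluded (7 % 2 != 0)
  val=8: both conditions met, included
  val=9: excluded (9 % 2 != 0)
Therefore ans = [0, 2, 4, 6, 8].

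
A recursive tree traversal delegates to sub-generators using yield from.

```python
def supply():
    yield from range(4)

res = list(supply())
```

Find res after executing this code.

Step 1: yield from delegates to the iterable, yielding each element.
Step 2: Collected values: [0, 1, 2, 3].
Therefore res = [0, 1, 2, 3].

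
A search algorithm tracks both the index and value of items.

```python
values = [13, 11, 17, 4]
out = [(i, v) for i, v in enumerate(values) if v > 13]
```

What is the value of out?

Step 1: Filter enumerate([13, 11, 17, 4]) keeping v > 13:
  (0, 13): 13 <= 13, excluded
  (1, 11): 11 <= 13, excluded
  (2, 17): 17 > 13, included
  (3, 4): 4 <= 13, excluded
Therefore out = [(2, 17)].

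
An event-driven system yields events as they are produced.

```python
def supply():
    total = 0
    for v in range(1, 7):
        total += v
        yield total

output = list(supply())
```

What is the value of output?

Step 1: Generator accumulates running sum:
  v=1: total = 1, yield 1
  v=2: total = 3, yield 3
  v=3: total = 6, yield 6
  v=4: total = 10, yield 10
  v=5: total = 15, yield 15
  v=6: total = 21, yield 21
Therefore output = [1, 3, 6, 10, 15, 21].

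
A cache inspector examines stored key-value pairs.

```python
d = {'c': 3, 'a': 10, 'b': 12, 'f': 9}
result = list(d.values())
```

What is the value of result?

Step 1: d.values() returns the dictionary values in insertion order.
Therefore result = [3, 10, 12, 9].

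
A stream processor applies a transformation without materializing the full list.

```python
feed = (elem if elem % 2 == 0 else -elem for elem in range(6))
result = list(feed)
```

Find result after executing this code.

Step 1: For each elem in range(6), yield elem if even, else -elem:
  elem=0: even, yield 0
  elem=1: odd, yield -1
  elem=2: even, yield 2
  elem=3: odd, yield -3
  elem=4: even, yield 4
  elem=5: odd, yield -5
Therefore result = [0, -1, 2, -3, 4, -5].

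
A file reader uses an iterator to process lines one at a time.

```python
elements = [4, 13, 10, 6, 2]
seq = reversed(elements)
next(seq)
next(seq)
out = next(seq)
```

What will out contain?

Step 1: reversed([4, 13, 10, 6, 2]) gives iterator: [2, 6, 10, 13, 4].
Step 2: First next() = 2, second next() = 6.
Step 3: Third next() = 10.
Therefore out = 10.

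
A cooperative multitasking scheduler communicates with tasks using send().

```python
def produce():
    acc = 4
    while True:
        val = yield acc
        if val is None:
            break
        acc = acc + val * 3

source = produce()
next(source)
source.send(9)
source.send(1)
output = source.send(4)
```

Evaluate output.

Step 1: next() -> yield acc=4.
Step 2: send(9) -> val=9, acc = 4 + 9*3 = 31, yield 31.
Step 3: send(1) -> val=1, acc = 31 + 1*3 = 34, yield 34.
Step 4: send(4) -> val=4, acc = 34 + 4*3 = 46, yield 46.
Therefore output = 46.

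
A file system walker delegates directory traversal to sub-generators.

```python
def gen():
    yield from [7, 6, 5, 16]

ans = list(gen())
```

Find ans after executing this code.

Step 1: yield from delegates to the iterable, yielding each element.
Step 2: Collected values: [7, 6, 5, 16].
Therefore ans = [7, 6, 5, 16].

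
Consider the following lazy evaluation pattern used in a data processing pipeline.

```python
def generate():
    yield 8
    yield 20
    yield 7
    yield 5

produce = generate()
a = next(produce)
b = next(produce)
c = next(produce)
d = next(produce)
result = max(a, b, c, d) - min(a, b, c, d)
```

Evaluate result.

Step 1: Create generator and consume all values:
  a = next(produce) = 8
  b = next(produce) = 20
  c = next(produce) = 7
  d = next(produce) = 5
Step 2: max = 20, min = 5, result = 20 - 5 = 15.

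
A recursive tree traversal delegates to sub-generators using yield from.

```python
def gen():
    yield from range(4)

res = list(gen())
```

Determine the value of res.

Step 1: yield from delegates to the iterable, yielding each element.
Step 2: Collected values: [0, 1, 2, 3].
Therefore res = [0, 1, 2, 3].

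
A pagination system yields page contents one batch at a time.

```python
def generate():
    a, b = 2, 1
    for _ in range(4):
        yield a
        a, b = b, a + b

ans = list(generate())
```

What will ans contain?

Step 1: Fibonacci-like sequence starting with a=2, b=1:
  Iteration 1: yield a=2, then a,b = 1,3
  Iteration 2: yield a=1, then a,b = 3,4
  Iteration 3: yield a=3, then a,b = 4,7
  Iteration 4: yield a=4, then a,b = 7,11
Therefore ans = [2, 1, 3, 4].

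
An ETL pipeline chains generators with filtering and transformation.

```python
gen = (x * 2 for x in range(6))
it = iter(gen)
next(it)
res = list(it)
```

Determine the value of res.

Step 1: Generator produces [0, 2, 4, 6, 8, 10].
Step 2: next(it) consumes first element (0).
Step 3: list(it) collects remaining: [2, 4, 6, 8, 10].
Therefore res = [2, 4, 6, 8, 10].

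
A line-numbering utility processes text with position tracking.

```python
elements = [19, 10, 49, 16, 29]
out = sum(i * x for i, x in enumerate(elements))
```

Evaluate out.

Step 1: Compute i * x for each (i, x) in enumerate([19, 10, 49, 16, 29]):
  i=0, x=19: 0*19 = 0
  i=1, x=10: 1*10 = 10
  i=2, x=49: 2*49 = 98
  i=3, x=16: 3*16 = 48
  i=4, x=29: 4*29 = 116
Step 2: sum = 0 + 10 + 98 + 48 + 116 = 272.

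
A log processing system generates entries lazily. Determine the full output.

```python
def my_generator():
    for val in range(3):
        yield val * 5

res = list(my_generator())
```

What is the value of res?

Step 1: For each val in range(3), yield val * 5:
  val=0: yield 0 * 5 = 0
  val=1: yield 1 * 5 = 5
  val=2: yield 2 * 5 = 10
Therefore res = [0, 5, 10].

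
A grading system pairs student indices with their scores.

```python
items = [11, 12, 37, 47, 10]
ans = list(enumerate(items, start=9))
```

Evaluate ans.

Step 1: enumerate with start=9:
  (9, 11)
  (10, 12)
  (11, 37)
  (12, 47)
  (13, 10)
Therefore ans = [(9, 11), (10, 12), (11, 37), (12, 47), (13, 10)].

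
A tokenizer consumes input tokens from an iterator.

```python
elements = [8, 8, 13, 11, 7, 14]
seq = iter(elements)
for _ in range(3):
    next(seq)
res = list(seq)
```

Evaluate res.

Step 1: Create iterator over [8, 8, 13, 11, 7, 14].
Step 2: Advance 3 positions (consuming [8, 8, 13]).
Step 3: list() collects remaining elements: [11, 7, 14].
Therefore res = [11, 7, 14].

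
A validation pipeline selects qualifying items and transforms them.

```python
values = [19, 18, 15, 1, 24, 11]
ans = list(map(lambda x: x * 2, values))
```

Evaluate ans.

Step 1: Apply lambda x: x * 2 to each element:
  19 -> 38
  18 -> 36
  15 -> 30
  1 -> 2
  24 -> 48
  11 -> 22
Therefore ans = [38, 36, 30, 2, 48, 22].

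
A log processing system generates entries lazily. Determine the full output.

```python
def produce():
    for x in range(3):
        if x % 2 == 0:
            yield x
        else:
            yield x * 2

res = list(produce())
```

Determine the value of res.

Step 1: For each x in range(3), yield x if even, else x*2:
  x=0 (even): yield 0
  x=1 (odd): yield 1*2 = 2
  x=2 (even): yield 2
Therefore res = [0, 2, 2].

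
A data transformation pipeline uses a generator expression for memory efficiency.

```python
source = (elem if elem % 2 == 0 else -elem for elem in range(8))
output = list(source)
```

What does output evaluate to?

Step 1: For each elem in range(8), yield elem if even, else -elem:
  elem=0: even, yield 0
  elem=1: odd, yield -1
  elem=2: even, yield 2
  elem=3: odd, yield -3
  elem=4: even, yield 4
  elem=5: odd, yield -5
  elem=6: even, yield 6
  elem=7: odd, yield -7
Therefore output = [0, -1, 2, -3, 4, -5, 6, -7].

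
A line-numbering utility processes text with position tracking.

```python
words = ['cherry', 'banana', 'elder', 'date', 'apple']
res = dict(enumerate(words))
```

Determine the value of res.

Step 1: enumerate pairs indices with words:
  0 -> 'cherry'
  1 -> 'banana'
  2 -> 'elder'
  3 -> 'date'
  4 -> 'apple'
Therefore res = {0: 'cherry', 1: 'banana', 2: 'elder', 3: 'date', 4: 'apple'}.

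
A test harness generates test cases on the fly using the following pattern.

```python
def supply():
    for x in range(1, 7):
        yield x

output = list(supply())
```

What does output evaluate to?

Step 1: The generator yields each value from range(1, 7).
Step 2: list() consumes all yields: [1, 2, 3, 4, 5, 6].
Therefore output = [1, 2, 3, 4, 5, 6].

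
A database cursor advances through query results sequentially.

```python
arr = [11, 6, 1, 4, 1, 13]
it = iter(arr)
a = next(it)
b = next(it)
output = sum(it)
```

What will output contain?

Step 1: Create iterator over [11, 6, 1, 4, 1, 13].
Step 2: a = next() = 11, b = next() = 6.
Step 3: sum() of remaining [1, 4, 1, 13] = 19.
Therefore output = 19.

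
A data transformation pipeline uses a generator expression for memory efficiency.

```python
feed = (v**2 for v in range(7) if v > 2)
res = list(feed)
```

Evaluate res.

Step 1: For range(7), keep v > 2, then square:
  v=0: 0 <= 2, excluded
  v=1: 1 <= 2, excluded
  v=2: 2 <= 2, excluded
  v=3: 3 > 2, yield 3**2 = 9
  v=4: 4 > 2, yield 4**2 = 16
  v=5: 5 > 2, yield 5**2 = 25
  v=6: 6 > 2, yield 6**2 = 36
Therefore res = [9, 16, 25, 36].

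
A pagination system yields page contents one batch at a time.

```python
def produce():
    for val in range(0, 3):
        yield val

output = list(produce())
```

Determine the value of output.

Step 1: The generator yields each value from range(0, 3).
Step 2: list() consumes all yields: [0, 1, 2].
Therefore output = [0, 1, 2].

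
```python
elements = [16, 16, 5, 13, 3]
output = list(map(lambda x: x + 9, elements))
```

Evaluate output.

Step 1: Apply lambda x: x + 9 to each element:
  16 -> 25
  16 -> 25
  5 -> 14
  13 -> 22
  3 -> 12
Therefore output = [25, 25, 14, 22, 12].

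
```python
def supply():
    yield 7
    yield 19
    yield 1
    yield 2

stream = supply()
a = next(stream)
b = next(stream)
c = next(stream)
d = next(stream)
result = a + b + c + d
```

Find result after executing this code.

Step 1: Create generator and consume all values:
  a = next(stream) = 7
  b = next(stream) = 19
  c = next(stream) = 1
  d = next(stream) = 2
Step 2: result = 7 + 19 + 1 + 2 = 29.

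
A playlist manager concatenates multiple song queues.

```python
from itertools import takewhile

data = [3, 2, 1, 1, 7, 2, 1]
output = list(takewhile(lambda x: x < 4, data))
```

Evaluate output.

Step 1: takewhile stops at first element >= 4:
  3 < 4: take
  2 < 4: take
  1 < 4: take
  1 < 4: take
  7 >= 4: stop
Therefore output = [3, 2, 1, 1].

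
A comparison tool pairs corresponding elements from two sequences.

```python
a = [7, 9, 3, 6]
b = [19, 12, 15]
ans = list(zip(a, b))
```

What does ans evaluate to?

Step 1: zip stops at shortest (len(a)=4, len(b)=3):
  Index 0: (7, 19)
  Index 1: (9, 12)
  Index 2: (3, 15)
Step 2: Last element of a (6) has no pair, dropped.
Therefore ans = [(7, 19), (9, 12), (3, 15)].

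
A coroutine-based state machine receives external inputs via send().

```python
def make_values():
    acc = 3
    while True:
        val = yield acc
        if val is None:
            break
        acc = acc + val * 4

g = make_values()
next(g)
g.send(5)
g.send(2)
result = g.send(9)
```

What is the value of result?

Step 1: next() -> yield acc=3.
Step 2: send(5) -> val=5, acc = 3 + 5*4 = 23, yield 23.
Step 3: send(2) -> val=2, acc = 23 + 2*4 = 31, yield 31.
Step 4: send(9) -> val=9, acc = 31 + 9*4 = 67, yield 67.
Therefore result = 67.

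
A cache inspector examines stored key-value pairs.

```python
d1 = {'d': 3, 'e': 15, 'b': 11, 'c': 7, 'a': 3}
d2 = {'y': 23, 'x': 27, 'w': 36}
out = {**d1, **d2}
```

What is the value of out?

Step 1: Merge d1 and d2 (d2 values override on key conflicts).
Step 2: d1 has keys ['d', 'e', 'b', 'c', 'a'], d2 has keys ['y', 'x', 'w'].
Therefore out = {'d': 3, 'e': 15, 'b': 11, 'c': 7, 'a': 3, 'y': 23, 'x': 27, 'w': 36}.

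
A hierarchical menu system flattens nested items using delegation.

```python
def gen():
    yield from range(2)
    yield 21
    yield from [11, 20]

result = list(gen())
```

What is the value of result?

Step 1: Trace yields in order:
  yield 0
  yield 1
  yield 21
  yield 11
  yield 20
Therefore result = [0, 1, 21, 11, 20].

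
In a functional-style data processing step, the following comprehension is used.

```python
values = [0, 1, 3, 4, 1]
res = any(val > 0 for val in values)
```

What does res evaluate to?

Step 1: Check val > 0 for each element in [0, 1, 3, 4, 1]:
  0 > 0: False
  1 > 0: True
  3 > 0: True
  4 > 0: True
  1 > 0: True
Step 2: any() returns True.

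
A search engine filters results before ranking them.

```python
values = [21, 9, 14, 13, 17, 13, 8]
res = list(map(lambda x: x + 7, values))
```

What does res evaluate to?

Step 1: Apply lambda x: x + 7 to each element:
  21 -> 28
  9 -> 16
  14 -> 21
  13 -> 20
  17 -> 24
  13 -> 20
  8 -> 15
Therefore res = [28, 16, 21, 20, 24, 20, 15].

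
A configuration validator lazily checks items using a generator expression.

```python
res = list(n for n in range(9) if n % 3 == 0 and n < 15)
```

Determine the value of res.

Step 1: Filter range(9) where n % 3 == 0 and n < 15:
  n=0: both conditions met, included
  n=1: excluded (1 % 3 != 0)
  n=2: excluded (2 % 3 != 0)
  n=3: both conditions met, included
  n=4: excluded (4 % 3 != 0)
  n=5: excluded (5 % 3 != 0)
  n=6: both conditions met, included
  n=7: excluded (7 % 3 != 0)
  n=8: excluded (8 % 3 != 0)
Therefore res = [0, 3, 6].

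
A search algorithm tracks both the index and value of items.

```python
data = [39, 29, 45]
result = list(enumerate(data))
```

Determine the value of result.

Step 1: enumerate pairs each element with its index:
  (0, 39)
  (1, 29)
  (2, 45)
Therefore result = [(0, 39), (1, 29), (2, 45)].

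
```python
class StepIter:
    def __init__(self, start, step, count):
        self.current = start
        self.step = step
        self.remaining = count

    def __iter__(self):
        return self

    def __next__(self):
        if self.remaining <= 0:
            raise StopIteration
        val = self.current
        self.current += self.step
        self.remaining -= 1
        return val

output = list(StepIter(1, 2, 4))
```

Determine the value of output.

Step 1: StepIter starts at 1, increments by 2, for 4 steps:
  Yield 1, then current += 2
  Yield 3, then current += 2
  Yield 5, then current += 2
  Yield 7, then current += 2
Therefore output = [1, 3, 5, 7].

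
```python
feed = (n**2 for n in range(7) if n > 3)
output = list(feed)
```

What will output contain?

Step 1: For range(7), keep n > 3, then square:
  n=0: 0 <= 3, excluded
  n=1: 1 <= 3, excluded
  n=2: 2 <= 3, excluded
  n=3: 3 <= 3, excluded
  n=4: 4 > 3, yield 4**2 = 16
  n=5: 5 > 3, yield 5**2 = 25
  n=6: 6 > 3, yield 6**2 = 36
Therefore output = [16, 25, 36].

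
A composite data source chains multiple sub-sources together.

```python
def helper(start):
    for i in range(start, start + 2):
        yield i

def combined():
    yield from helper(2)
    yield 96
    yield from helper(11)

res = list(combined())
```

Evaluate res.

Step 1: combined() delegates to helper(2):
  yield 2
  yield 3
Step 2: yield 96
Step 3: Delegates to helper(11):
  yield 11
  yield 12
Therefore res = [2, 3, 96, 11, 12].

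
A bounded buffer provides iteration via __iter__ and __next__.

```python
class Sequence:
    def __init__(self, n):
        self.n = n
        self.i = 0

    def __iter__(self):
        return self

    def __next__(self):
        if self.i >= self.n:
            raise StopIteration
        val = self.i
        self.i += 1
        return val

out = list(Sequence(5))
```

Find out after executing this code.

Step 1: Sequence(5) creates an iterator counting 0 to 4.
Step 2: list() consumes all values: [0, 1, 2, 3, 4].
Therefore out = [0, 1, 2, 3, 4].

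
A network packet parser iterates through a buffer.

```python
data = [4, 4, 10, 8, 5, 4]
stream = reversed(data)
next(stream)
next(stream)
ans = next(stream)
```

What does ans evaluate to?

Step 1: reversed([4, 4, 10, 8, 5, 4]) gives iterator: [4, 5, 8, 10, 4, 4].
Step 2: First next() = 4, second next() = 5.
Step 3: Third next() = 8.
Therefore ans = 8.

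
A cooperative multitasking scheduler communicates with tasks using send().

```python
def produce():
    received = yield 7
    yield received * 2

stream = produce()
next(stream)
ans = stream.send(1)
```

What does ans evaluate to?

Step 1: next(stream) advances to first yield, producing 7.
Step 2: send(1) resumes, received = 1.
Step 3: yield received * 2 = 1 * 2 = 2.
Therefore ans = 2.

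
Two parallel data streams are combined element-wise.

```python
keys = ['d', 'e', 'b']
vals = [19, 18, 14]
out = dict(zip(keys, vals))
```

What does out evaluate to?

Step 1: zip pairs keys with values:
  'd' -> 19
  'e' -> 18
  'b' -> 14
Therefore out = {'d': 19, 'e': 18, 'b': 14}.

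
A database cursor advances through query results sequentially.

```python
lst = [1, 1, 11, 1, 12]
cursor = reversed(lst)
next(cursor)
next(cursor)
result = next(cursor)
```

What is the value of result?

Step 1: reversed([1, 1, 11, 1, 12]) gives iterator: [12, 1, 11, 1, 1].
Step 2: First next() = 12, second next() = 1.
Step 3: Third next() = 11.
Therefore result = 11.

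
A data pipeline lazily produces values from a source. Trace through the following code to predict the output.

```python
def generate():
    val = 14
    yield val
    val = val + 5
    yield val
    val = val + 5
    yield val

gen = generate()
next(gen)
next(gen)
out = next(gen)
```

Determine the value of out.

Step 1: Trace through generator execution:
  Yield 1: val starts at 14, yield 14
  Yield 2: val = 14 + 5 = 19, yield 19
  Yield 3: val = 19 + 5 = 24, yield 24
Step 2: First next() gets 14, second next() gets the second value, third next() yields 24.
Therefore out = 24.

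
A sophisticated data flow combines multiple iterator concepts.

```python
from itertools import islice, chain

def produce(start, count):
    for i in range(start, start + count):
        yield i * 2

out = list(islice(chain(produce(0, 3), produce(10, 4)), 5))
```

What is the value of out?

Step 1: produce(0, 3) yields [0, 2, 4].
Step 2: produce(10, 4) yields [20, 22, 24, 26].
Step 3: chain concatenates: [0, 2, 4, 20, 22, 24, 26].
Step 4: islice takes first 5: [0, 2, 4, 20, 22].
Therefore out = [0, 2, 4, 20, 22].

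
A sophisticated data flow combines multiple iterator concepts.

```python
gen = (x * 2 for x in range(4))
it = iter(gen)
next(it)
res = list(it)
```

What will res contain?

Step 1: Generator produces [0, 2, 4, 6].
Step 2: next(it) consumes first element (0).
Step 3: list(it) collects remaining: [2, 4, 6].
Therefore res = [2, 4, 6].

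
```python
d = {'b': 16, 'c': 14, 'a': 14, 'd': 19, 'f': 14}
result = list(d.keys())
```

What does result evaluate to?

Step 1: d.keys() returns the dictionary keys in insertion order.
Therefore result = ['b', 'c', 'a', 'd', 'f'].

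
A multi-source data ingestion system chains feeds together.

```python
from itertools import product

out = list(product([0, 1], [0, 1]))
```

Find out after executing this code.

Step 1: product([0, 1], [0, 1]) gives all pairs:
  (0, 0)
  (0, 1)
  (1, 0)
  (1, 1)
Therefore out = [(0, 0), (0, 1), (1, 0), (1, 1)].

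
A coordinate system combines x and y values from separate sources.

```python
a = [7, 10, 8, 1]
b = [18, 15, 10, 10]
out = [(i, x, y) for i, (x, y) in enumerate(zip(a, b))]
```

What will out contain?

Step 1: enumerate(zip(a, b)) gives index with paired elements:
  i=0: (7, 18)
  i=1: (10, 15)
  i=2: (8, 10)
  i=3: (1, 10)
Therefore out = [(0, 7, 18), (1, 10, 15), (2, 8, 10), (3, 1, 10)].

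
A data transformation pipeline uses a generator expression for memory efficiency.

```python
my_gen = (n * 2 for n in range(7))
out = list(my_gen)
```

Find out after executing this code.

Step 1: For each n in range(7), compute n*2:
  n=0: 0*2 = 0
  n=1: 1*2 = 2
  n=2: 2*2 = 4
  n=3: 3*2 = 6
  n=4: 4*2 = 8
  n=5: 5*2 = 10
  n=6: 6*2 = 12
Therefore out = [0, 2, 4, 6, 8, 10, 12].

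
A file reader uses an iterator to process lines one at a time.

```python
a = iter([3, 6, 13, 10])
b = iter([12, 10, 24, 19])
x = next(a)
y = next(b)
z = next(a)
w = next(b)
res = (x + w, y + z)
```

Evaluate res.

Step 1: a iterates [3, 6, 13, 10], b iterates [12, 10, 24, 19].
Step 2: x = next(a) = 3, y = next(b) = 12.
Step 3: z = next(a) = 6, w = next(b) = 10.
Step 4: res = (3 + 10, 12 + 6) = (13, 18).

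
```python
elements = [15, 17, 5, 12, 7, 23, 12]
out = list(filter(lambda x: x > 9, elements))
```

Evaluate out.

Step 1: Filter elements > 9:
  15: kept
  17: kept
  5: removed
  12: kept
  7: removed
  23: kept
  12: kept
Therefore out = [15, 17, 12, 23, 12].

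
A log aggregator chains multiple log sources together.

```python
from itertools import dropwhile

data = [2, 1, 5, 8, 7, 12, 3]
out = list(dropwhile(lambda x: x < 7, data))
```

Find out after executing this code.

Step 1: dropwhile drops elements while < 7:
  2 < 7: dropped
  1 < 7: dropped
  5 < 7: dropped
  8: kept (dropping stopped)
Step 2: Remaining elements kept regardless of condition.
Therefore out = [8, 7, 12, 3].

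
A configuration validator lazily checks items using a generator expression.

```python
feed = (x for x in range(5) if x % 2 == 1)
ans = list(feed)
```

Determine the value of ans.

Step 1: Filter range(5) keeping only odd values:
  x=0: even, excluded
  x=1: odd, included
  x=2: even, excluded
  x=3: odd, included
  x=4: even, excluded
Therefore ans = [1, 3].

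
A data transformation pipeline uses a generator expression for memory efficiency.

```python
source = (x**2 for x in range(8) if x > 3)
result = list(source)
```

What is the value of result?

Step 1: For range(8), keep x > 3, then square:
  x=0: 0 <= 3, excluded
  x=1: 1 <= 3, excluded
  x=2: 2 <= 3, excluded
  x=3: 3 <= 3, excluded
  x=4: 4 > 3, yield 4**2 = 16
  x=5: 5 > 3, yield 5**2 = 25
  x=6: 6 > 3, yield 6**2 = 36
  x=7: 7 > 3, yield 7**2 = 49
Therefore result = [16, 25, 36, 49].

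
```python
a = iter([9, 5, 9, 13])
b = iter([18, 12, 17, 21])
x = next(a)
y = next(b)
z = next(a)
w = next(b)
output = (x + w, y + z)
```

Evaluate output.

Step 1: a iterates [9, 5, 9, 13], b iterates [18, 12, 17, 21].
Step 2: x = next(a) = 9, y = next(b) = 18.
Step 3: z = next(a) = 5, w = next(b) = 12.
Step 4: output = (9 + 12, 18 + 5) = (21, 23).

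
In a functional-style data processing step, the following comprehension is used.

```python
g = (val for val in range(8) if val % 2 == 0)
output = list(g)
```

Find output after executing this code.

Step 1: Filter range(8) keeping only even values:
  val=0: even, included
  val=1: odd, excluded
  val=2: even, included
  val=3: odd, excluded
  val=4: even, included
  val=5: odd, excluded
  val=6: even, included
  val=7: odd, excluded
Therefore output = [0, 2, 4, 6].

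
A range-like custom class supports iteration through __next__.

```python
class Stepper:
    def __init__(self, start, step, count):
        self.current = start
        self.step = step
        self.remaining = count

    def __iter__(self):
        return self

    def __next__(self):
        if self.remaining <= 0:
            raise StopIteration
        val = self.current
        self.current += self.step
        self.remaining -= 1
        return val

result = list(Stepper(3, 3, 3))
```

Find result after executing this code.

Step 1: Stepper starts at 3, increments by 3, for 3 steps:
  Yield 3, then current += 3
  Yield 6, then current += 3
  Yield 9, then current += 3
Therefore result = [3, 6, 9].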